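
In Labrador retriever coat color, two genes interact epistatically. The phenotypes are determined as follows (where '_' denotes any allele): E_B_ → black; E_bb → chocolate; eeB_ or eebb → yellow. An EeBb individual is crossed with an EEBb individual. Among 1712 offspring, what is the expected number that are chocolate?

Cross: EeBb × EEBb — consider each gene separately:
E gene: Ee × EE → 2 EE, 2 Ee → 4 E_ (out of 4)
B gene: Bb × Bb → 1 BB, 2 Bb, 1 bb → 3 B_ : 1 bb (out of 4)
Genotype classes (out of 4 × 4 = 16): E_B_ = 4×3 = 12; E_bb = 4×1 = 4
Apply the phenotype rules: E_B_ (12) → black; E_bb (4) → chocolate
Phenotype counts (out of 16): 12 black, 4 chocolate
chocolate: 4 out of 16 → fraction 1/4
Expected count = 1/4 × 1712 = 428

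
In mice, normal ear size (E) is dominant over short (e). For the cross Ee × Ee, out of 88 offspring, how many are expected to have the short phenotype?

Punnett square for Ee × Ee:
Offspring genotypes: 1 EE, 2 Ee, 1 ee
Total offspring: 4
Count with target: 1
Probability: 1/4
Expected count = 1/4 × 88 = 22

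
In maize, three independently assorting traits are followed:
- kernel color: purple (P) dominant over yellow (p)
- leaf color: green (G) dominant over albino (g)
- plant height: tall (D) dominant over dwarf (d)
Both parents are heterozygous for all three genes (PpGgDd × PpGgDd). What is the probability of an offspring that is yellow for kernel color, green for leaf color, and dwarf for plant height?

Trihybrid cross: PpGgDd × PpGgDd
Each trait segregates independently with a 3:1 phenotypic ratio, so each gene contributes 3/4 (dominant) or 1/4 (recessive).
Target: yellow (kernel color), green (leaf color), dwarf (plant height)
Probability = product of independent per-trait probabilities
= 1/4 × 3/4 × 1/4 = 3/64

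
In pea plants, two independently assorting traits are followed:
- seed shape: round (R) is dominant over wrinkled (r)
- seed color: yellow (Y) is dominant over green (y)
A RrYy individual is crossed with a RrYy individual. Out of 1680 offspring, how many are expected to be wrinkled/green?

Dihybrid cross RrYy × RrYy — consider each gene separately:
seed shape: Rr × Rr → 1 RR, 2 Rr, 1 rr → 3 R_ : 1 rr (out of 4)
seed color: Yy × Yy → 1 YY, 2 Yy, 1 yy → 3 Y_ : 1 yy (out of 4)
Combine (counts out of 4 × 4 = 16): round/yellow (R_Y_) = 3×3 = 9; round/green (R_yy) = 3×1 = 3; wrinkled/yellow (rrY_) = 1×3 = 3; wrinkled/green (rryy) = 1×1 = 1
Phenotype counts (out of 16): 9 round/yellow, 3 round/green, 3 wrinkled/yellow, 1 wrinkled/green
wrinkled/green: 1 out of 16 → fraction 1/16
Expected count = 1/16 × 1680 = 105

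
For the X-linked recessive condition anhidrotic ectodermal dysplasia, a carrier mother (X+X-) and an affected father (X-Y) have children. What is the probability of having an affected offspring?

Cross: X+X- × X-Y
Offspring: 1 X+X-, 1 X+Y, 1 X-X-, 1 X-Y
Probability of an affected offspring: 2/4 = 1/2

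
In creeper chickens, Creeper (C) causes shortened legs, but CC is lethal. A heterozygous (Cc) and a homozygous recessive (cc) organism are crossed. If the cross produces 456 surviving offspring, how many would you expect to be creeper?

Cross: Cc × cc
Punnett square offspring (before lethality): 2 Cc, 2 cc
No CC offspring are produced in this cross.
creeper: 2 out of 4 → fraction 1/2
Expected count = 1/2 × 456 = 228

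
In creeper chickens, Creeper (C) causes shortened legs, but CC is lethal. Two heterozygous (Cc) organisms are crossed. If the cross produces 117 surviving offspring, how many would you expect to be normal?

Cross: Cc × Cc
Punnett square offspring (before lethality): 1 CC, 2 Cc, 1 cc
The CC genotype is lethal (embryos die); surviving offspring: 2 Cc, 1 cc
normal: 1 out of 3 → fraction 1/3
Expected count = 1/3 × 117 = 39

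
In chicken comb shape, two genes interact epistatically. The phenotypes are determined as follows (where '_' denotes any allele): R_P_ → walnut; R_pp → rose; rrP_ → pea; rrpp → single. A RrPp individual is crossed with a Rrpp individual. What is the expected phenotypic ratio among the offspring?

Cross: RrPp × Rrpp — consider each gene separately:
R gene: Rr × Rr → 1 RR, 2 Rr, 1 rr → 3 R_ : 1 rr (out of 4)
P gene: Pp × pp → 2 Pp, 2 pp → 2 P_ : 2 pp (out of 4)
Genotype classes (out of 4 × 4 = 16): R_P_ = 3×2 = 6; R_pp = 3×2 = 6; rrP_ = 1×2 = 2; rrpp = 1×2 = 2
Apply the phenotype rules: R_P_ (6) → walnut; R_pp (6) → rose; rrP_ (2) → pea; rrpp (2) → single
Phenotype counts (out of 16): 6 walnut, 6 rose, 2 pea, 2 single
Ratio: 3 walnut : 3 rose : 1 pea : 1 single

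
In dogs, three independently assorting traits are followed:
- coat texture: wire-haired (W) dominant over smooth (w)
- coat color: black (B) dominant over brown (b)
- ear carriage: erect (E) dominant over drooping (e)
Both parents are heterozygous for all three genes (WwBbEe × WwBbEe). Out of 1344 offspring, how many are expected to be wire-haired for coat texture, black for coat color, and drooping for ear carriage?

Trihybrid cross: WwBbEe × WwBbEe
Each trait segregates independently with a 3:1 phenotypic ratio, so each gene contributes 3/4 (dominant) or 1/4 (recessive).
Target: wire-haired (coat texture), black (coat color), drooping (ear carriage)
Probability = product of independent per-trait probabilities
= 3/4 × 3/4 × 1/4 = 9/64
Expected count = 9/64 × 1344 = 189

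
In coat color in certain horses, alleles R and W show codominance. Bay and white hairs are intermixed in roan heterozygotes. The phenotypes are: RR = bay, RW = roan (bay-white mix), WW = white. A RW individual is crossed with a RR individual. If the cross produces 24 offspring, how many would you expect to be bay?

Punnett square for RW × RR:
Offspring genotypes: 2 RR, 2 RW
Phenotype counts: 2 bay, 2 roan (bay-white mix)
bay: 2 out of 4 → fraction 1/2
Expected count = 1/2 × 24 = 12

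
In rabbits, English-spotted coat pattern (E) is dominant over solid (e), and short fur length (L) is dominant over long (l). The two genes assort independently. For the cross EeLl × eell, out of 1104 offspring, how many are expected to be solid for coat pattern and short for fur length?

Dihybrid cross EeLl × eell — consider each gene separately:
coat pattern: Ee × ee → 2 Ee, 2 ee → 2 E_ : 2 ee (out of 4)
fur length: Ll × ll → 2 Ll, 2 ll → 2 L_ : 2 ll (out of 4)
Looking for: solid (ee) and short (L_)
P(solid) = 2/4, P(short) = 2/4
P(both) = 2/4 × 2/4 = 4/16 = 1/4
Expected count = 1/4 × 1104 = 276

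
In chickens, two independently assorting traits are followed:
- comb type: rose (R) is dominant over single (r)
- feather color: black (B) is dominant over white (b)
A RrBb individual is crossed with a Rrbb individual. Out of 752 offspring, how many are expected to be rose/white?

Dihybrid cross RrBb × Rrbb — consider each gene separately:
comb type: Rr × Rr → 1 RR, 2 Rr, 1 rr → 3 R_ : 1 rr (out of 4)
feather color: Bb × bb → 2 Bb, 2 bb → 2 B_ : 2 bb (out of 4)
Combine (counts out of 4 × 4 = 16): rose/black (R_B_) = 3×2 = 6; rose/white (R_bb) = 3×2 = 6; single/black (rrB_) = 1×2 = 2; single/white (rrbb) = 1×2 = 2
Phenotype counts (out of 16): 6 rose/black, 6 rose/white, 2 single/black, 2 single/white
rose/white: 6 out of 16 → fraction 3/8
Expected count = 3/8 × 752 = 282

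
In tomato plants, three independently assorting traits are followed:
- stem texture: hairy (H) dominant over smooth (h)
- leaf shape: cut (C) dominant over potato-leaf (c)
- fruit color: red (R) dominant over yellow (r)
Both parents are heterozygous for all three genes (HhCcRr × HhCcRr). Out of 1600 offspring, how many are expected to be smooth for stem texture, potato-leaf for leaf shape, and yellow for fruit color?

Trihybrid cross: HhCcRr × HhCcRr
Each trait segregates independently with a 3:1 phenotypic ratio, so each gene contributes 3/4 (dominant) or 1/4 (recessive).
Target: smooth (stem texture), potato-leaf (leaf shape), yellow (fruit color)
Probability = product of independent per-trait probabilities
= 1/4 × 1/4 × 1/4 = 1/64
Expected count = 1/64 × 1600 = 25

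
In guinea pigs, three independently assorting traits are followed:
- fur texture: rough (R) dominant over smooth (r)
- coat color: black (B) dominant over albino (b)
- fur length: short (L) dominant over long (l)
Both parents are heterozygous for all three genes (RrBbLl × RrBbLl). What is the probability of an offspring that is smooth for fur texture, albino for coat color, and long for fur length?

Trihybrid cross: RrBbLl × RrBbLl
Each trait segregates independently with a 3:1 phenotypic ratio, so each gene contributes 3/4 (dominant) or 1/4 (recessive).
Target: smooth (fur texture), albino (coat color), long (fur length)
Probability = product of independent per-trait probabilities
= 1/4 × 1/4 × 1/4 = 1/64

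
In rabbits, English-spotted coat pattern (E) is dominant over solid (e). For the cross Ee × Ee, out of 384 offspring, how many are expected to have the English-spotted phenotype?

Punnett square for Ee × Ee:
Offspring genotypes: 1 EE, 2 Ee, 1 ee
Total offspring: 4
Count with target: 3
Probability: 3/4
Expected count = 3/4 × 384 = 288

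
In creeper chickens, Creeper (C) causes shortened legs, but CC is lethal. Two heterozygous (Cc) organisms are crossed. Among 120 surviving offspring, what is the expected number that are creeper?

Cross: Cc × Cc
Punnett square offspring (before lethality): 1 CC, 2 Cc, 1 cc
The CC genotype is lethal (embryos die); surviving offspring: 2 Cc, 1 cc
creeper: 2 out of 3 → fraction 2/3
Expected count = 2/3 × 120 = 80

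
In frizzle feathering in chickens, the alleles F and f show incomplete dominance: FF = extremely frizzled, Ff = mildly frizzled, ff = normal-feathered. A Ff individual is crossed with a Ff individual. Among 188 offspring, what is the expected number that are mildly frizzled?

Punnett square for Ff × Ff:
Offspring genotypes: 1 FF, 2 Ff, 1 ff
Phenotype counts: 1 extremely frizzled, 2 mildly frizzled, 1 normal-feathered
mildly frizzled: 2 out of 4 → fraction 1/2
Expected count = 1/2 × 188 = 94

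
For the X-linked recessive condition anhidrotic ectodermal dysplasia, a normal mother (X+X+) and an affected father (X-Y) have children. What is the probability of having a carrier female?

Cross: X+X+ × X-Y
Offspring: 2 X+X-, 2 X+Y
Probability of a carrier female: 2/4 = 1/2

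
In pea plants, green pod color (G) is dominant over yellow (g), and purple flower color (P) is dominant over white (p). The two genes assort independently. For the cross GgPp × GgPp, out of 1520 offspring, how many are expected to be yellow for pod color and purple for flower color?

Dihybrid cross GgPp × GgPp — consider each gene separately:
pod color: Gg × Gg → 1 GG, 2 Gg, 1 gg → 3 G_ : 1 gg (out of 4)
flower color: Pp × Pp → 1 PP, 2 Pp, 1 pp → 3 P_ : 1 pp (out of 4)
Looking for: yellow (gg) and purple (P_)
P(yellow) = 1/4, P(purple) = 3/4
P(both) = 1/4 × 3/4 = 3/16
Expected count = 3/16 × 1520 = 285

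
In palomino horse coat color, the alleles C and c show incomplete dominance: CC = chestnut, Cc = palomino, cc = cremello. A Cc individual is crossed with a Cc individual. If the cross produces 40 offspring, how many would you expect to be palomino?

Punnett square for Cc × Cc:
Offspring genotypes: 1 CC, 2 Cc, 1 cc
Phenotype counts: 1 chestnut, 2 palomino, 1 cremello
palomino: 2 out of 4 → fraction 1/2
Expected count = 1/2 × 40 = 20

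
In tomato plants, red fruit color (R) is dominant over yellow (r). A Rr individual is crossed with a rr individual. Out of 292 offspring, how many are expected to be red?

Punnett square for Rr × rr:
Offspring genotypes: 2 Rr, 2 rr
red: 2, yellow: 2
red: 2 out of 4 → fraction 1/2
Expected count = 1/2 × 292 = 146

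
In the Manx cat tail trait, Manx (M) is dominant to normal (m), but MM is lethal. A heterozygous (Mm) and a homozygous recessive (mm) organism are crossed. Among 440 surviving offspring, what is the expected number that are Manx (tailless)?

Cross: Mm × mm
Punnett square offspring (before lethality): 2 Mm, 2 mm
No MM offspring are produced in this cross.
Manx (tailless): 2 out of 4 → fraction 1/2
Expected count = 1/2 × 440 = 220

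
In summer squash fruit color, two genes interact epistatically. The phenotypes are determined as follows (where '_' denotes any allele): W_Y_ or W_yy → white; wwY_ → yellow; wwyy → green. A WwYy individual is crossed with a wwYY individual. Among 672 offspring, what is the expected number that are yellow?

Cross: WwYy × wwYY — consider each gene separately:
W gene: Ww × ww → 2 Ww, 2 ww → 2 W_ : 2 ww (out of 4)
Y gene: Yy × YY → 2 YY, 2 Yy → 4 Y_ (out of 4)
Genotype classes (out of 4 × 4 = 16): W_Y_ = 2×4 = 8; wwY_ = 2×4 = 8
Apply the phenotype rules: W_Y_ (8) → white; wwY_ (8) → yellow
Phenotype counts (out of 16): 8 white, 8 yellow
yellow: 8 out of 16 → fraction 1/2
Expected count = 1/2 × 672 = 336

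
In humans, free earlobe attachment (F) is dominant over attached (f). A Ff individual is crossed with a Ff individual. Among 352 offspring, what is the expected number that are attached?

Punnett square for Ff × Ff:
Offspring genotypes: 1 FF, 2 Ff, 1 ff
free: 3, attached: 1
attached: 1 out of 4 → fraction 1/4
Expected count = 1/4 × 352 = 88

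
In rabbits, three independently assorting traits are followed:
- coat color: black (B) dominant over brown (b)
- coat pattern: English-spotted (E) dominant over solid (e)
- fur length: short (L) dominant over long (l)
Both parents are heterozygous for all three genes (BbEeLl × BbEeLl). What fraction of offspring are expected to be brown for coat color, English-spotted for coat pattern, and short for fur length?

Trihybrid cross: BbEeLl × BbEeLl
Each trait segregates independently with a 3:1 phenotypic ratio, so each gene contributes 3/4 (dominant) or 1/4 (recessive).
Target: brown (coat color), English-spotted (coat pattern), short (fur length)
Probability = product of independent per-trait probabilities
= 1/4 × 3/4 × 3/4 = 9/64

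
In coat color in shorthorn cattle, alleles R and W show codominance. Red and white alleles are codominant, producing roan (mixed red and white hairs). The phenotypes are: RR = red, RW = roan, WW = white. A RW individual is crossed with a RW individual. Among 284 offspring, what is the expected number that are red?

Punnett square for RW × RW:
Offspring genotypes: 1 RR, 2 RW, 1 WW
Phenotype counts: 1 red, 2 roan, 1 white
red: 1 out of 4 → fraction 1/4
Expected count = 1/4 × 284 = 71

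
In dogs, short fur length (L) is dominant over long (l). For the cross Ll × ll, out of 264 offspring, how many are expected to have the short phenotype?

Punnett square for Ll × ll:
Offspring genotypes: 2 Ll, 2 ll
Total offspring: 4
Count with target: 2
Probability: 2/4 = 1/2
Expected count = 1/2 × 264 = 132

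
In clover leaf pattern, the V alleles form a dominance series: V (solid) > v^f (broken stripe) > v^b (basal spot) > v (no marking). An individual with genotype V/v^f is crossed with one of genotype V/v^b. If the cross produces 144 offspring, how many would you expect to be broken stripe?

Cross: V/v^f × V/v^b
Allele dominance: V > v^f > v^b > v
Offspring genotypes: 1 V/V, 1 V/v^b, 1 V/v^f, 1 v^f/v^b
Phenotype counts: 3 solid, 1 broken stripe
broken stripe: 1 out of 4 → fraction 1/4
Expected count = 1/4 × 144 = 36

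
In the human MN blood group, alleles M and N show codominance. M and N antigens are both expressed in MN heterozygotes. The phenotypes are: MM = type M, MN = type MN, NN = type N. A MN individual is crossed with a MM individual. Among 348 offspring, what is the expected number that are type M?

Punnett square for MN × MM:
Offspring genotypes: 2 MM, 2 MN
Phenotype counts: 2 type M, 2 type MN
type M: 2 out of 4 → fraction 1/2
Expected count = 1/2 × 348 = 174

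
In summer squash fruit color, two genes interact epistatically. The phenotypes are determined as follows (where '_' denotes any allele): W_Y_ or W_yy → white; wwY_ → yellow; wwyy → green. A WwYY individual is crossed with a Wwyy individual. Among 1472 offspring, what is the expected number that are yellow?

Cross: WwYY × Wwyy — consider each gene separately:
W gene: Ww × Ww → 1 WW, 2 Ww, 1 ww → 3 W_ : 1 ww (out of 4)
Y gene: YY × yy → 4 Yy → 4 Y_ (out of 4)
Genotype classes (out of 4 × 4 = 16): W_Y_ = 3×4 = 12; wwY_ = 1×4 = 4
Apply the phenotype rules: W_Y_ (12) → white; wwY_ (4) → yellow
Phenotype counts (out of 16): 12 white, 4 yellow
yellow: 4 out of 16 → fraction 1/4
Expected count = 1/4 × 1472 = 368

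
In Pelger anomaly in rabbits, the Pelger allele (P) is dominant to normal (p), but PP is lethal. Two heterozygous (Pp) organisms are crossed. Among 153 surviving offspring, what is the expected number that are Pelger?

Cross: Pp × Pp
Punnett square offspring (before lethality): 1 PP, 2 Pp, 1 pp
The PP genotype is lethal (embryos die); surviving offspring: 2 Pp, 1 pp
Pelger: 2 out of 3 → fraction 2/3
Expected count = 2/3 × 153 = 102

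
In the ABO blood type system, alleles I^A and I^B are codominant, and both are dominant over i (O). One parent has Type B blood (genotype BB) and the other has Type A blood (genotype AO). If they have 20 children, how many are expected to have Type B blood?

Cross: BB × AO
Possible offspring genotypes: 2 AB, 2 BO
Blood type counts: 2 Type AB, 2 Type B
Probability of Type B: 2/4 = 1/2
Expected count = 1/2 × 20 = 10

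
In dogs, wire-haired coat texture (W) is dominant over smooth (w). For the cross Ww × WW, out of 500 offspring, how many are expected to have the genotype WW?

Punnett square for Ww × WW:
Offspring genotypes: 2 WW, 2 Ww
Total offspring: 4
Count with target: 2
Probability: 2/4 = 1/2
Expected count = 1/2 × 500 = 250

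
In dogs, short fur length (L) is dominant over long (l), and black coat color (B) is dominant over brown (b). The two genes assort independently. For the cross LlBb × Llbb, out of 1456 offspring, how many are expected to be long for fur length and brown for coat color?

Dihybrid cross LlBb × Llbb — consider each gene separately:
fur length: Ll × Ll → 1 LL, 2 Ll, 1 ll → 3 L_ : 1 ll (out of 4)
coat color: Bb × bb → 2 Bb, 2 bb → 2 B_ : 2 bb (out of 4)
Looking for: long (ll) and brown (bb)
P(long) = 1/4, P(brown) = 2/4
P(both) = 1/4 × 2/4 = 2/16 = 1/8
Expected count = 1/8 × 1456 = 182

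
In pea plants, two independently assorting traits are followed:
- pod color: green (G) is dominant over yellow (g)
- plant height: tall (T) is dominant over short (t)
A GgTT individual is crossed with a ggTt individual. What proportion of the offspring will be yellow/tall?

Dihybrid cross GgTT × ggTt — consider each gene separately:
pod color: Gg × gg → 2 Gg, 2 gg → 2 G_ : 2 gg (out of 4)
plant height: TT × Tt → 2 TT, 2 Tt → 4 T_ (out of 4)
Combine (counts out of 4 × 4 = 16): green/tall (G_T_) = 2×4 = 8; yellow/tall (ggT_) = 2×4 = 8
Phenotype counts (out of 16): 8 green/tall, 8 yellow/tall
yellow/tall: 8 out of 16
Probability: 8/16 = 1/2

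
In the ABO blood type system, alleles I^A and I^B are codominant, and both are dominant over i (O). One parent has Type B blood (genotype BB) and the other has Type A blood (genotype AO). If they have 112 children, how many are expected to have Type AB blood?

Cross: BB × AO
Possible offspring genotypes: 2 AB, 2 BO
Blood type counts: 2 Type AB, 2 Type B
Probability of Type AB: 2/4 = 1/2
Expected count = 1/2 × 112 = 56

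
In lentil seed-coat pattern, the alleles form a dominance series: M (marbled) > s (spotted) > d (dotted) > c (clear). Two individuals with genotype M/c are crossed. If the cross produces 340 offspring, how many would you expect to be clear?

Cross: M/c × M/c
Allele dominance: M > s > d > c
Offspring genotypes: 1 M/M, 2 M/c, 1 c/c
Phenotype counts: 3 marbled, 1 clear
clear: 1 out of 4 → fraction 1/4
Expected count = 1/4 × 340 = 85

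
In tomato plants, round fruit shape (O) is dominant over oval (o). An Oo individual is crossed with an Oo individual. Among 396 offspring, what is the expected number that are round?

Punnett square for Oo × Oo:
Offspring genotypes: 1 OO, 2 Oo, 1 oo
round: 3, oval: 1
round: 3 out of 4 → fraction 3/4
Expected count = 3/4 × 396 = 297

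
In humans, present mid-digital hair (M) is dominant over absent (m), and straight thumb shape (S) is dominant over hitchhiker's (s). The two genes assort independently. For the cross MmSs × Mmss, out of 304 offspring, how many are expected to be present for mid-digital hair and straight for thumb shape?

Dihybrid cross MmSs × Mmss — consider each gene separately:
mid-digital hair: Mm × Mm → 1 MM, 2 Mm, 1 mm → 3 M_ : 1 mm (out of 4)
thumb shape: Ss × ss → 2 Ss, 2 ss → 2 S_ : 2 ss (out of 4)
Looking for: present (M_) and straight (S_)
P(present) = 3/4, P(straight) = 2/4
P(both) = 3/4 × 2/4 = 6/16 = 3/8
Expected count = 3/8 × 304 = 114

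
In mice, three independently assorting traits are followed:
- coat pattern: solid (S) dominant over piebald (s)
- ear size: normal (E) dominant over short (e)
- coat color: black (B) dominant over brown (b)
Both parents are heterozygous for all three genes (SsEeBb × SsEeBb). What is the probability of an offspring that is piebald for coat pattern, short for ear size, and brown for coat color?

Trihybrid cross: SsEeBb × SsEeBb
Each trait segregates independently with a 3:1 phenotypic ratio, so each gene contributes 3/4 (dominant) or 1/4 (recessive).
Target: piebald (coat pattern), short (ear size), brown (coat color)
Probability = product of independent per-trait probabilities
= 1/4 × 1/4 × 1/4 = 1/64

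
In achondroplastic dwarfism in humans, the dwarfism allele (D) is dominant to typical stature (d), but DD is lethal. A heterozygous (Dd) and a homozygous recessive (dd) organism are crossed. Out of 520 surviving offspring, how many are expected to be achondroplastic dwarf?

Cross: Dd × dd
Punnett square offspring (before lethality): 2 Dd, 2 dd
No DD offspring are produced in this cross.
achondroplastic dwarf: 2 out of 4 → fraction 1/2
Expected count = 1/2 × 520 = 260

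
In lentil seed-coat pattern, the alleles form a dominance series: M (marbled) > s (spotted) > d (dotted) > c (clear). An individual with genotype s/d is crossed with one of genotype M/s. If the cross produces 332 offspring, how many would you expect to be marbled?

Cross: s/d × M/s
Allele dominance: M > s > d > c
Offspring genotypes: 1 M/s, 1 s/s, 1 M/d, 1 s/d
Phenotype counts: 2 marbled, 2 spotted
marbled: 2 out of 4 → fraction 1/2
Expected count = 1/2 × 332 = 166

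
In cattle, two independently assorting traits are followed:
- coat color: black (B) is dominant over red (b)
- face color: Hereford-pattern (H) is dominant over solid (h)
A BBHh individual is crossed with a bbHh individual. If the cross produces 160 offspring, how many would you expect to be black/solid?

Dihybrid cross BBHh × bbHh — consider each gene separately:
coat color: BB × bb → 4 Bb → 4 B_ (out of 4)
face color: Hh × Hh → 1 HH, 2 Hh, 1 hh → 3 H_ : 1 hh (out of 4)
Combine (counts out of 4 × 4 = 16): black/Hereford-pattern (B_H_) = 4×3 = 12; black/solid (B_hh) = 4×1 = 4
Phenotype counts (out of 16): 12 black/Hereford-pattern, 4 black/solid
black/solid: 4 out of 16 → fraction 1/4
Expected count = 1/4 × 160 = 40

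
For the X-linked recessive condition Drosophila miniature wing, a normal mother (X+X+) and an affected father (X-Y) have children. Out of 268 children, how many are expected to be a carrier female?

Cross: X+X+ × X-Y
Offspring: 2 X+X-, 2 X+Y
Probability of a carrier female: 2/4 = 1/2
Expected count = 1/2 × 268 = 134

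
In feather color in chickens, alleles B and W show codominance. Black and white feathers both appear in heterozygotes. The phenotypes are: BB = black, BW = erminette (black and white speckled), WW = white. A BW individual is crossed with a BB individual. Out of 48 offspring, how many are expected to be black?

Punnett square for BW × BB:
Offspring genotypes: 2 BB, 2 BW
Phenotype counts: 2 black, 2 erminette (black and white speckled)
black: 2 out of 4 → fraction 1/2
Expected count = 1/2 × 48 = 24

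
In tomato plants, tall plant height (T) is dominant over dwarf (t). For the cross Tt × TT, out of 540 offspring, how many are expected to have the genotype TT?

Punnett square for Tt × TT:
Offspring genotypes: 2 TT, 2 Tt
Total offspring: 4
Count with target: 2
Probability: 2/4 = 1/2
Expected count = 1/2 × 540 = 270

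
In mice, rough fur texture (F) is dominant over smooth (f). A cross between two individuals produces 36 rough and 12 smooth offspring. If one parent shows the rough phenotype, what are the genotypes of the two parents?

Observed offspring: 36 rough, 12 smooth
The observed ratio simplifies to 3:1. Smooth (ff) offspring appear, so each parent must contribute one f allele. The parent stated to show rough carries F, so it is Ff. The other parent is then either Ff or ff: Ff × ff would give a 1:1 split, whereas Ff × Ff gives 3:1 — matching the data. So both parents are heterozygous (Ff × Ff).
Parent genotypes: Ff × Ff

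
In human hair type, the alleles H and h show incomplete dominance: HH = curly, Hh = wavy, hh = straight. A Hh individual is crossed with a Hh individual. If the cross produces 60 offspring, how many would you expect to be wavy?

Punnett square for Hh × Hh:
Offspring genotypes: 1 HH, 2 Hh, 1 hh
Phenotype counts: 1 curly, 2 wavy, 1 straight
wavy: 2 out of 4 → fraction 1/2
Expected count = 1/2 × 60 = 30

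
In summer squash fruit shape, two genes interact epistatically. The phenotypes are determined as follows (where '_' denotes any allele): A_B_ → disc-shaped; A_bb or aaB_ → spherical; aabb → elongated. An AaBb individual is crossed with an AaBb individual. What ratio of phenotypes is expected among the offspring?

Cross: AaBb × AaBb — consider each gene separately:
A gene: Aa × Aa → 1 AA, 2 Aa, 1 aa → 3 A_ : 1 aa (out of 4)
B gene: Bb × Bb → 1 BB, 2 Bb, 1 bb → 3 B_ : 1 bb (out of 4)
Genotype classes (out of 4 × 4 = 16): A_B_ = 3×3 = 9; A_bb = 3×1 = 3; aaB_ = 1×3 = 3; aabb = 1×1 = 1
Apply the phenotype rules: A_B_ (9) → disc-shaped; A_bb (3) + aaB_ (3) → spherical; aabb (1) → elongated
Phenotype counts (out of 16): 9 disc-shaped, 6 spherical, 1 elongated
Ratio: 9 disc-shaped : 6 spherical : 1 elongated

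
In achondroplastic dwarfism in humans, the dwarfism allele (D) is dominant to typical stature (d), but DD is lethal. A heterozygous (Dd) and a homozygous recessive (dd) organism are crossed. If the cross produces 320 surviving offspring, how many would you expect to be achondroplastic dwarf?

Cross: Dd × dd
Punnett square offspring (before lethality): 2 Dd, 2 dd
No DD offspring are produced in this cross.
achondroplastic dwarf: 2 out of 4 → fraction 1/2
Expected count = 1/2 × 320 = 160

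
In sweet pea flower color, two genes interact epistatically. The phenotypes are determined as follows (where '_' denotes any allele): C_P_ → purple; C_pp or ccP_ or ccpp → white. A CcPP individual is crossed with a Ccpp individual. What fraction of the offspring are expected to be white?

Cross: CcPP × Ccpp — consider each gene separately:
C gene: Cc × Cc → 1 CC, 2 Cc, 1 cc → 3 C_ : 1 cc (out of 4)
P gene: PP × pp → 4 Pp → 4 P_ (out of 4)
Genotype classes (out of 4 × 4 = 16): C_P_ = 3×4 = 12; ccP_ = 1×4 = 4
Apply the phenotype rules: C_P_ (12) → purple; ccP_ (4) → white
Phenotype counts (out of 16): 12 purple, 4 white
white: 4 out of 16
Probability: 4/16 = 1/4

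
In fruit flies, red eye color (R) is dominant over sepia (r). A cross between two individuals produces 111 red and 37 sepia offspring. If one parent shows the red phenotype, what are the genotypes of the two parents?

Observed offspring: 111 red, 37 sepia
The observed ratio simplifies to 3:1. Sepia (rr) offspring appear, so each parent must contribute one r allele. The parent stated to show red carries R, so it is Rr. The other parent is then either Rr or rr: Rr × rr would give a 1:1 split, whereas Rr × Rr gives 3:1 — matching the data. So both parents are heterozygous (Rr × Rr).
Parent genotypes: Rr × Rr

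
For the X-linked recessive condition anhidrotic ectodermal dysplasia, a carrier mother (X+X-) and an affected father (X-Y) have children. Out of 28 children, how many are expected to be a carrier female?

Cross: X+X- × X-Y
Offspring: 1 X+X-, 1 X+Y, 1 X-X-, 1 X-Y
Probability of a carrier female: 1/4
Expected count = 1/4 × 28 = 7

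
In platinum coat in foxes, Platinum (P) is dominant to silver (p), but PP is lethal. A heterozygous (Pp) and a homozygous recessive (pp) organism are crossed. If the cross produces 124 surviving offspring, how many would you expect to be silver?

Cross: Pp × pp
Punnett square offspring (before lethality): 2 Pp, 2 pp
No PP offspring are produced in this cross.
silver: 2 out of 4 → fraction 1/2
Expected count = 1/2 × 124 = 62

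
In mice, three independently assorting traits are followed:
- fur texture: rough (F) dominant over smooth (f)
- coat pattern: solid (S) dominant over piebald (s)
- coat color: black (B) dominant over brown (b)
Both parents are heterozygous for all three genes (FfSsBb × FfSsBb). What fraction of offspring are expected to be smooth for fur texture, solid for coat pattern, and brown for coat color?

Trihybrid cross: FfSsBb × FfSsBb
Each trait segregates independently with a 3:1 phenotypic ratio, so each gene contributes 3/4 (dominant) or 1/4 (recessive).
Target: smooth (fur texture), solid (coat pattern), brown (coat color)
Probability = product of independent per-trait probabilities
= 1/4 × 3/4 × 1/4 = 3/64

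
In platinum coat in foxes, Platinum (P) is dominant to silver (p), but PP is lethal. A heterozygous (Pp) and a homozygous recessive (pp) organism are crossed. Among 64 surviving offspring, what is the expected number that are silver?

Cross: Pp × pp
Punnett square offspring (before lethality): 2 Pp, 2 pp
No PP offspring are produced in this cross.
silver: 2 out of 4 → fraction 1/2
Expected count = 1/2 × 64 = 32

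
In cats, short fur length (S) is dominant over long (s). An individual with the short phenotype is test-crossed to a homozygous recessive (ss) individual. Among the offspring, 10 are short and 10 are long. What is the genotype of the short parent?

Test cross: ? × ss
Offspring: 10 short, 10 long — approximately 1:1.
A 1:1 ratio in a test cross indicates the unknown parent is heterozygous (Ss).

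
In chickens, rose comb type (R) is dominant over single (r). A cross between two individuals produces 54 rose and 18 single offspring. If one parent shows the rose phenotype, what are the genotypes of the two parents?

Observed offspring: 54 rose, 18 single
The observed ratio simplifies to 3:1. Single (rr) offspring appear, so each parent must contribute one r allele. The parent stated to show rose carries R, so it is Rr. The other parent is then either Rr or rr: Rr × rr would give a 1:1 split, whereas Rr × Rr gives 3:1 — matching the data. So both parents are heterozygous (Rr × Rr).
Parent genotypes: Rr × Rr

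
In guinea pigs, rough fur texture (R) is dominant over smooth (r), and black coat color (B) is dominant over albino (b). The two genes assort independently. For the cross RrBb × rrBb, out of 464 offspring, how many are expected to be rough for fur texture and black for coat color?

Dihybrid cross RrBb × rrBb — consider each gene separately:
fur texture: Rr × rr → 2 Rr, 2 rr → 2 R_ : 2 rr (out of 4)
coat color: Bb × Bb → 1 BB, 2 Bb, 1 bb → 3 B_ : 1 bb (out of 4)
Looking for: rough (R_) and black (B_)
P(rough) = 2/4, P(black) = 3/4
P(both) = 2/4 × 3/4 = 6/16 = 3/8
Expected count = 3/8 × 464 = 174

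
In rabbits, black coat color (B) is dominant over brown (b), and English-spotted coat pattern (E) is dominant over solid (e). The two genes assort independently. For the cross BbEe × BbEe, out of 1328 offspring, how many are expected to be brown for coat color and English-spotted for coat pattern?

Dihybrid cross BbEe × BbEe — consider each gene separately:
coat color: Bb × Bb → 1 BB, 2 Bb, 1 bb → 3 B_ : 1 bb (out of 4)
coat pattern: Ee × Ee → 1 EE, 2 Ee, 1 ee → 3 E_ : 1 ee (out of 4)
Looking for: brown (bb) and English-spotted (E_)
P(brown) = 1/4, P(English-spotted) = 3/4
P(both) = 1/4 × 3/4 = 3/16
Expected count = 3/16 × 1328 = 249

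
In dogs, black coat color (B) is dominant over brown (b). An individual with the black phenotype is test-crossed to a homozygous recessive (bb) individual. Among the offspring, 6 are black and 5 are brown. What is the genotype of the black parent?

Test cross: ? × bb
Offspring: 6 black, 5 brown — approximately 1:1.
A 1:1 ratio in a test cross indicates the unknown parent is heterozygous (Bb).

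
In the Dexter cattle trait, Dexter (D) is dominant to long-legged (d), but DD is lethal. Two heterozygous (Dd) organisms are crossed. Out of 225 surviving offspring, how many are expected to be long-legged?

Cross: Dd × Dd
Punnett square offspring (before lethality): 1 DD, 2 Dd, 1 dd
The DD genotype is lethal (embryos die); surviving offspring: 2 Dd, 1 dd
long-legged: 1 out of 3 → fraction 1/3
Expected count = 1/3 × 225 = 75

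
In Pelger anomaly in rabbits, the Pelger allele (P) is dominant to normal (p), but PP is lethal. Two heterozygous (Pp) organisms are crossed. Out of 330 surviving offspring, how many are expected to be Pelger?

Cross: Pp × Pp
Punnett square offspring (before lethality): 1 PP, 2 Pp, 1 pp
The PP genotype is lethal (embryos die); surviving offspring: 2 Pp, 1 pp
Pelger: 2 out of 3 → fraction 2/3
Expected count = 2/3 × 330 = 220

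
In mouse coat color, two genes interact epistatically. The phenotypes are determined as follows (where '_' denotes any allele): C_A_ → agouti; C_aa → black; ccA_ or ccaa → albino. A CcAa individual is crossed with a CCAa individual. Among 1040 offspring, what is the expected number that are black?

Cross: CcAa × CCAa — consider each gene separately:
C gene: Cc × CC → 2 CC, 2 Cc → 4 C_ (out of 4)
A gene: Aa × Aa → 1 AA, 2 Aa, 1 aa → 3 A_ : 1 aa (out of 4)
Genotype classes (out of 4 × 4 = 16): C_A_ = 4×3 = 12; C_aa = 4×1 = 4
Apply the phenotype rules: C_A_ (12) → agouti; C_aa (4) → black
Phenotype counts (out of 16): 12 agouti, 4 black
black: 4 out of 16 → fraction 1/4
Expected count = 1/4 × 1040 = 260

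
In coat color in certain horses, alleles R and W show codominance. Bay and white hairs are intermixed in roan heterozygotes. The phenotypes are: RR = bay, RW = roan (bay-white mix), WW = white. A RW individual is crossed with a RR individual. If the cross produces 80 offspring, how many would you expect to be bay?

Punnett square for RW × RR:
Offspring genotypes: 2 RR, 2 RW
Phenotype counts: 2 bay, 2 roan (bay-white mix)
bay: 2 out of 4 → fraction 1/2
Expected count = 1/2 × 80 = 40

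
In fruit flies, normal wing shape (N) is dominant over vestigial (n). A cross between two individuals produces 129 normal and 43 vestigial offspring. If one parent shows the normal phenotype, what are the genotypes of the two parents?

Observed offspring: 129 normal, 43 vestigial
The observed ratio simplifies to 3:1. Vestigial (nn) offspring appear, so each parent must contribute one n allele. The parent stated to show normal carries N, so it is Nn. The other parent is then either Nn or nn: Nn × nn would give a 1:1 split, whereas Nn × Nn gives 3:1 — matching the data. So both parents are heterozygous (Nn × Nn).
Parent genotypes: Nn × Nn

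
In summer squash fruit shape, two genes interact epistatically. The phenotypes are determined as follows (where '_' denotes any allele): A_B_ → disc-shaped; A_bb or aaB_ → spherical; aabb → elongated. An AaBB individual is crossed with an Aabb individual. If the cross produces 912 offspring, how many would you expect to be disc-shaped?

Cross: AaBB × Aabb — consider each gene separately:
A gene: Aa × Aa → 1 AA, 2 Aa, 1 aa → 3 A_ : 1 aa (out of 4)
B gene: BB × bb → 4 Bb → 4 B_ (out of 4)
Genotype classes (out of 4 × 4 = 16): A_B_ = 3×4 = 12; aaB_ = 1×4 = 4
Apply the phenotype rules: A_B_ (12) → disc-shaped; aaB_ (4) → spherical
Phenotype counts (out of 16): 12 disc-shaped, 4 spherical
disc-shaped: 12 out of 16 → fraction 3/4
Expected count = 3/4 × 912 = 684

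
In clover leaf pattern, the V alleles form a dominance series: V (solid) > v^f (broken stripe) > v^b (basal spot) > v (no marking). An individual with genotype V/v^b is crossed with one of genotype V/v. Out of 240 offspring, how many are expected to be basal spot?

Cross: V/v^b × V/v
Allele dominance: V > v^f > v^b > v
Offspring genotypes: 1 V/V, 1 V/v, 1 V/v^b, 1 v^b/v
Phenotype counts: 3 solid, 1 basal spot
basal spot: 1 out of 4 → fraction 1/4
Expected count = 1/4 × 240 = 60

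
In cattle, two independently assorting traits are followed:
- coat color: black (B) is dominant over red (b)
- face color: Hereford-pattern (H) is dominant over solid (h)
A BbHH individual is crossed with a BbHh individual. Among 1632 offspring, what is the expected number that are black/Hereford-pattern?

Dihybrid cross BbHH × BbHh — consider each gene separately:
coat color: Bb × Bb → 1 BB, 2 Bb, 1 bb → 3 B_ : 1 bb (out of 4)
face color: HH × Hh → 2 HH, 2 Hh → 4 H_ (out of 4)
Combine (counts out of 4 × 4 = 16): black/Hereford-pattern (B_H_) = 3×4 = 12; red/Hereford-pattern (bbH_) = 1×4 = 4
Phenotype counts (out of 16): 12 black/Hereford-pattern, 4 red/Hereford-pattern
black/Hereford-pattern: 12 out of 16 → fraction 3/4
Expected count = 3/4 × 1632 = 1224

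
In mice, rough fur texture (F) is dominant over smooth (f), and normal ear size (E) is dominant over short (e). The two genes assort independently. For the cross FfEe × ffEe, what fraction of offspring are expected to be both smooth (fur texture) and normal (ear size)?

Dihybrid cross FfEe × ffEe — consider each gene separately:
fur texture: Ff × ff → 2 Ff, 2 ff → 2 F_ : 2 ff (out of 4)
ear size: Ee × Ee → 1 EE, 2 Ee, 1 ee → 3 E_ : 1 ee (out of 4)
Looking for: smooth (ff) and normal (E_)
P(smooth) = 2/4, P(normal) = 3/4
P(both) = 2/4 × 3/4 = 6/16 = 3/8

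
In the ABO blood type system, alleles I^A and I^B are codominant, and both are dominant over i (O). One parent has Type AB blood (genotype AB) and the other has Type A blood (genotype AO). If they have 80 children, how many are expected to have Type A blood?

Cross: AB × AO
Possible offspring genotypes: 1 AA, 1 AO, 1 AB, 1 BO
Blood type counts: 2 Type A, 1 Type AB, 1 Type B
Probability of Type A: 2/4 = 1/2
Expected count = 1/2 × 80 = 40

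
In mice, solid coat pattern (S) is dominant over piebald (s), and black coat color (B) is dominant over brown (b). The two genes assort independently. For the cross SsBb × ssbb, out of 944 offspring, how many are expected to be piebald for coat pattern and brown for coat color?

Dihybrid cross SsBb × ssbb — consider each gene separately:
coat pattern: Ss × ss → 2 Ss, 2 ss → 2 S_ : 2 ss (out of 4)
coat color: Bb × bb → 2 Bb, 2 bb → 2 B_ : 2 bb (out of 4)
Looking for: piebald (ss) and brown (bb)
P(piebald) = 2/4, P(brown) = 2/4
P(both) = 2/4 × 2/4 = 4/16 = 1/4
Expected count = 1/4 × 944 = 236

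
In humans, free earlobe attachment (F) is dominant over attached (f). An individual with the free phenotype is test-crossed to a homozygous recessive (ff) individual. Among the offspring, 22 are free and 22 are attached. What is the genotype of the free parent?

Test cross: ? × ff
Offspring: 22 free, 22 attached — approximately 1:1.
A 1:1 ratio in a test cross indicates the unknown parent is heterozygous (Ff).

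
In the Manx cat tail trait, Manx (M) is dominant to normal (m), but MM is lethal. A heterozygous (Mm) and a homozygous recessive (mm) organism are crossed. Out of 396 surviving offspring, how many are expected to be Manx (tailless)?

Cross: Mm × mm
Punnett square offspring (before lethality): 2 Mm, 2 mm
No MM offspring are produced in this cross.
Manx (tailless): 2 out of 4 → fraction 1/2
Expected count = 1/2 × 396 = 198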